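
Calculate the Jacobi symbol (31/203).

1

Reciprocity: 31 ≡ 3 and 203 ≡ 3 (mod 4), so (31/203) = −(203/31).
Reduce top mod 31: now compute (17/31).
Reciprocity: 17 ≡ 1 and 31 ≡ 3 (mod 4), so (17/31) = +(31/17).
Reduce top mod 17: now compute (14/17).
Pull out 2: since 17 ≡ 1 (mod 8), (2/17) = +1.
Reciprocity: 7 ≡ 3 and 17 ≡ 1 (mod 4), so (7/17) = +(17/7).
Reduce top mod 7: now compute (3/7).
Reciprocity: 3 ≡ 3 and 7 ≡ 3 (mod 4), so (3/7) = −(7/3).
Reduce top mod 3: now compute (1/3).
Reached (1/3) = 1. Collecting the sign flips along the way, the symbol is +1.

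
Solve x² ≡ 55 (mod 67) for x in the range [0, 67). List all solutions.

Since 67 ≡ 3 (mod 4), a square root of 55 is 55^((67+1)/4) = 55^17 mod 67.
Repeated squaring: 55^2≡10, 55^4≡33, 55^8≡17, 55^16≡21 (mod 67).
55^17 = 55^(16+1) ≡ 16 (mod 67).
Check: 16² = 256 ≡ 55 (mod 67). The two roots are 16 and 51.

16, 51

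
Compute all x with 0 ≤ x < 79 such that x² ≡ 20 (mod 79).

39, 40

Since 79 ≡ 3 (mod 4), a square root of 20 is 20^((79+1)/4) = 20^20 mod 79.
Repeated squaring: 20^2≡5, 20^4≡25, 20^8≡72, 20^16≡49 (mod 79).
20^20 = 20^(16+4) ≡ 40 (mod 79).
Check: 40² = 1600 ≡ 20 (mod 79). The two roots are 39 and 40.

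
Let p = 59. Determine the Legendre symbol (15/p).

1

Reciprocity: 15 ≡ 3 and 59 ≡ 3 (mod 4), so (15/59) = −(59/15).
Reduce top mod 15: now compute (14/15).
Pull out 2: since 15 ≡ 7 (mod 8), (2/15) = +1.
Reciprocity: 7 ≡ 3 and 15 ≡ 3 (mod 4), so (7/15) = −(15/7).
Reduce top mod 7: now compute (1/7).
Reached (1/7) = 1. Collecting the sign flips along the way, the symbol is +1.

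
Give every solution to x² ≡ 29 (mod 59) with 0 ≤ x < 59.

Since 59 ≡ 3 (mod 4), a square root of 29 is 29^((59+1)/4) = 29^15 mod 59.
Repeated squaring: 29^2≡15, 29^4≡48, 29^8≡3 (mod 59).
29^15 = 29^(8+4+2+1) ≡ 41 (mod 59).
Check: 41² = 1681 ≡ 29 (mod 59). The two roots are 18 and 41.

18, 41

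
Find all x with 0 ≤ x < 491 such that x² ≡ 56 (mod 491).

Since 491 ≡ 3 (mod 4), a square root of 56 is 56^((491+1)/4) = 56^123 mod 491.
Repeated squaring: 56^2≡190, 56^4≡257, 56^8≡255, 56^16≡213, 56^32≡197, 56^64≡20 (mod 491).
56^123 = 56^(64+32+16+8+2+1) ≡ 208 (mod 491).
Check: 208² = 43264 ≡ 56 (mod 491). The two roots are 208 and 283.

208, 283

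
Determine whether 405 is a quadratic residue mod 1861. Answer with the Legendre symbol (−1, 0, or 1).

Reciprocity: 405 ≡ 1 and 1861 ≡ 1 (mod 4), so (405/1861) = +(1861/405).
Reduce top mod 405: now compute (241/405).
Reciprocity: 241 ≡ 1 and 405 ≡ 1 (mod 4), so (241/405) = +(405/241).
Reduce top mod 241: now compute (164/241).
Pull out 2^2: since 241 ≡ 1 (mod 8), (2/241) = +1, so (2/241)^2 = +1.
Reciprocity: 41 ≡ 1 and 241 ≡ 1 (mod 4), so (41/241) = +(241/41).
Reduce top mod 41: now compute (36/41).
Pull out 2^2: since 41 ≡ 1 (mod 8), (2/41) = +1, so (2/41)^2 = +1.
Reciprocity: 9 ≡ 1 and 41 ≡ 1 (mod 4), so (9/41) = +(41/9).
Reduce top mod 9: now compute (5/9).
Reciprocity: 5 ≡ 1 and 9 ≡ 1 (mod 4), so (5/9) = +(9/5).
Reduce top mod 5: now compute (4/5).
Pull out 2^2: since 5 ≡ 5 (mod 8), (2/5) = -1, so (2/5)^2 = +1.
Reached (1/5) = 1. Collecting the sign flips along the way, the symbol is +1.

1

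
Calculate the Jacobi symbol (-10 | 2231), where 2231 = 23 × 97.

-1

First reduce: -10 ≡ 2221 (mod 2231).
Reciprocity: 2221 ≡ 1 and 2231 ≡ 3 (mod 4), so (2221/2231) = +(2231/2221).
Reduce top mod 2221: now compute (10/2221).
Pull out 2: since 2221 ≡ 5 (mod 8), (2/2221) = -1.
Reciprocity: 5 ≡ 1 and 2221 ≡ 1 (mod 4), so (5/2221) = +(2221/5).
Reduce top mod 5: now compute (1/5).
Reached (1/5) = 1. Collecting the sign flips along the way, the symbol is -1.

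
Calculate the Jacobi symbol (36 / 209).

Pull out 2^2: since 209 ≡ 1 (mod 8), (2/209) = +1, so (2/209)^2 = +1.
Reciprocity: 9 ≡ 1 and 209 ≡ 1 (mod 4), so (9/209) = +(209/9).
Reduce top mod 9: now compute (2/9).
Pull out 2: since 9 ≡ 1 (mod 8), (2/9) = +1.
Reached (1/9) = 1. Collecting the sign flips along the way, the symbol is +1.

1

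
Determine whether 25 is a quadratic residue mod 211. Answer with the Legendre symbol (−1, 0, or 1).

Reciprocity: 25 ≡ 1 and 211 ≡ 3 (mod 4), so (25/211) = +(211/25).
Reduce top mod 25: now compute (11/25).
Reciprocity: 11 ≡ 3 and 25 ≡ 1 (mod 4), so (11/25) = +(25/11).
Reduce top mod 11: now compute (3/11).
Reciprocity: 3 ≡ 3 and 11 ≡ 3 (mod 4), so (3/11) = −(11/3).
Reduce top mod 3: now compute (2/3).
Pull out 2: since 3 ≡ 3 (mod 8), (2/3) = -1.
Reached (1/3) = 1. Collecting the sign flips along the way, the symbol is +1.

1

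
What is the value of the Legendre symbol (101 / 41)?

Euler's criterion: (101/41) ≡ 19^20 (mod 41).
19^2 ≡ 33 (mod 41)
19^4 ≡ 23 (mod 41)
19^8 ≡ 37 (mod 41)
19^16 ≡ 16 (mod 41)
19^20 = 19^(16+4) ≡ 40 (mod 41).
Result is 40 ≡ −1, so (101/41) = −1.

-1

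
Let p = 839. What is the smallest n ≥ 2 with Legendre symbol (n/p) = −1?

(2/839) = +1, so 2 is a residue.
(3/839) = +1, so 3 is a residue.
(4/839) = +1, so 4 is a residue.
(5/839) = +1, so 5 is a residue.
(6/839) = +1, so 6 is a residue.
(7/839) = +1, so 7 is a residue.
(8/839) = +1, so 8 is a residue.
(9/839) = +1, so 9 is a residue.
(10/839) = +1, so 10 is a residue.
(11/839) = −1, so 11 is the smallest positive non-residue mod 839.

11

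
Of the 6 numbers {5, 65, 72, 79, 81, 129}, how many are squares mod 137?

4

(5/137) = -1 → non-residue.
(65/137) = +1 → QR.
(72/137) = +1 → QR.
(79/137) = -1 → non-residue.
(81/137) = +1 → QR.
(129/137) = +1 → QR.
Total quadratic residues among the 6: 4.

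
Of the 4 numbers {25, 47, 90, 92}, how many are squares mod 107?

4

(25/107) = +1 → QR.
(47/107) = +1 → QR.
(90/107) = +1 → QR.
(92/107) = +1 → QR.
Total quadratic residues among the 4: 4.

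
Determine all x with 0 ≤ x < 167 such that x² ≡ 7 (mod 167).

72, 95

Since 167 ≡ 3 (mod 4), a square root of 7 is 7^((167+1)/4) = 7^42 mod 167.
Repeated squaring: 7^2≡49, 7^4≡63, 7^8≡128, 7^16≡18, 7^32≡157 (mod 167).
7^42 = 7^(32+8+2) ≡ 72 (mod 167).
Check: 72² = 5184 ≡ 7 (mod 167). The two roots are 72 and 95.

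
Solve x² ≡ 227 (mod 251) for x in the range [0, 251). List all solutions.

Since 251 ≡ 3 (mod 4), a square root of 227 is 227^((251+1)/4) = 227^63 mod 251.
Repeated squaring: 227^2≡74, 227^4≡205, 227^8≡108, 227^16≡118, 227^32≡119 (mod 251).
227^63 = 227^(32+16+8+4+2+1) ≡ 27 (mod 251).
Check: 27² = 729 ≡ 227 (mod 251). The two roots are 27 and 224.

27, 224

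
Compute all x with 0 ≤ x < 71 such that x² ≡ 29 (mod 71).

10, 61

Since 71 ≡ 3 (mod 4), a square root of 29 is 29^((71+1)/4) = 29^18 mod 71.
Repeated squaring: 29^2≡60, 29^4≡50, 29^8≡15, 29^16≡12 (mod 71).
29^18 = 29^(16+2) ≡ 10 (mod 71).
Check: 10² = 100 ≡ 29 (mod 71). The two roots are 10 and 61.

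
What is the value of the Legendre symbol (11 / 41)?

Euler's criterion: (11/41) ≡ 11^20 (mod 41).
11^2 ≡ 39 (mod 41)
11^4 ≡ 4 (mod 41)
11^8 ≡ 16 (mod 41)
11^16 ≡ 10 (mod 41)
11^20 = 11^(16+4) ≡ 40 (mod 41).
Result is 40 ≡ −1, so (11/41) = −1.

-1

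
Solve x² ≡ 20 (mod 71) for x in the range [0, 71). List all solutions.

Since 71 ≡ 3 (mod 4), a square root of 20 is 20^((71+1)/4) = 20^18 mod 71.
Repeated squaring: 20^2≡45, 20^4≡37, 20^8≡20, 20^16≡45 (mod 71).
20^18 = 20^(16+2) ≡ 37 (mod 71).
Check: 37² = 1369 ≡ 20 (mod 71). The two roots are 34 and 37.

34, 37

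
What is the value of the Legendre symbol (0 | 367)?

Top reduces to 0: gcd > 1, so the symbol is 0.

0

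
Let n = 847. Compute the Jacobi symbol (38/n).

Pull out 2: since 847 ≡ 7 (mod 8), (2/847) = +1.
Reciprocity: 19 ≡ 3 and 847 ≡ 3 (mod 4), so (19/847) = −(847/19).
Reduce top mod 19: now compute (11/19).
Reciprocity: 11 ≡ 3 and 19 ≡ 3 (mod 4), so (11/19) = −(19/11).
Reduce top mod 11: now compute (8/11).
Pull out 2^3: since 11 ≡ 3 (mod 8), (2/11) = -1, so (2/11)^3 = -1.
Reached (1/11) = 1. Collecting the sign flips along the way, the symbol is -1.

-1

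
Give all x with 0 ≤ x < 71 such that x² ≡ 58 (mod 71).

Since 71 ≡ 3 (mod 4), a square root of 58 is 58^((71+1)/4) = 58^18 mod 71.
Repeated squaring: 58^2≡27, 58^4≡19, 58^8≡6, 58^16≡36 (mod 71).
58^18 = 58^(16+2) ≡ 49 (mod 71).
Check: 49² = 2401 ≡ 58 (mod 71). The two roots are 22 and 49.

22, 49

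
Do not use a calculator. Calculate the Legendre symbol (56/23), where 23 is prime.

First reduce: 56 ≡ 10 (mod 23).
Pull out 2: since 23 ≡ 7 (mod 8), (2/23) = +1.
Reciprocity: 5 ≡ 1 and 23 ≡ 3 (mod 4), so (5/23) = +(23/5).
Reduce top mod 5: now compute (3/5).
Reciprocity: 3 ≡ 3 and 5 ≡ 1 (mod 4), so (3/5) = +(5/3).
Reduce top mod 3: now compute (2/3).
Pull out 2: since 3 ≡ 3 (mod 8), (2/3) = -1.
Reached (1/3) = 1. Collecting the sign flips along the way, the symbol is -1.

-1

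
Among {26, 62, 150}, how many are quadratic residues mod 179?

(26/179) = -1 → non-residue.
(62/179) = -1 → non-residue.
(150/179) = -1 → non-residue.
Total quadratic residues among the 3: 0.

0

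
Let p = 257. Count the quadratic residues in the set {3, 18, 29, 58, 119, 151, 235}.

4

(3/257) = -1 → non-residue.
(18/257) = +1 → QR.
(29/257) = +1 → QR.
(58/257) = +1 → QR.
(119/257) = -1 → non-residue.
(151/257) = -1 → non-residue.
(235/257) = +1 → QR.
Total quadratic residues among the 7: 4.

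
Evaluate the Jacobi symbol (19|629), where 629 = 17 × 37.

Reciprocity: 19 ≡ 3 and 629 ≡ 1 (mod 4), so (19/629) = +(629/19).
Reduce top mod 19: now compute (2/19).
Pull out 2: since 19 ≡ 3 (mod 8), (2/19) = -1.
Reached (1/19) = 1. Collecting the sign flips along the way, the symbol is -1.

-1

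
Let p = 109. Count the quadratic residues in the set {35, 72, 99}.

1

(35/109) = +1 → QR.
(72/109) = -1 → non-residue.
(99/109) = -1 → non-residue.
Total quadratic residues among the 3: 1.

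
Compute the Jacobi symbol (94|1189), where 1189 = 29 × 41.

-1

Pull out 2: since 1189 ≡ 5 (mod 8), (2/1189) = -1.
Reciprocity: 47 ≡ 3 and 1189 ≡ 1 (mod 4), so (47/1189) = +(1189/47).
Reduce top mod 47: now compute (14/47).
Pull out 2: since 47 ≡ 7 (mod 8), (2/47) = +1.
Reciprocity: 7 ≡ 3 and 47 ≡ 3 (mod 4), so (7/47) = −(47/7).
Reduce top mod 7: now compute (5/7).
Reciprocity: 5 ≡ 1 and 7 ≡ 3 (mod 4), so (5/7) = +(7/5).
Reduce top mod 5: now compute (2/5).
Pull out 2: since 5 ≡ 5 (mod 8), (2/5) = -1.
Reached (1/5) = 1. Collecting the sign flips along the way, the symbol is -1.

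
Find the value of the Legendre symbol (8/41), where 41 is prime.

Pull out 2^3: since 41 ≡ 1 (mod 8), (2/41) = +1, so (2/41)^3 = +1.
Reached (1/41) = 1. Collecting the sign flips along the way, the symbol is +1.

1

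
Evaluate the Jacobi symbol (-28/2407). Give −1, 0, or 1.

-1

First reduce: -28 ≡ 2379 (mod 2407).
Reciprocity: 2379 ≡ 3 and 2407 ≡ 3 (mod 4), so (2379/2407) = −(2407/2379).
Reduce top mod 2379: now compute (28/2379).
Pull out 2^2: since 2379 ≡ 3 (mod 8), (2/2379) = -1, so (2/2379)^2 = +1.
Reciprocity: 7 ≡ 3 and 2379 ≡ 3 (mod 4), so (7/2379) = −(2379/7).
Reduce top mod 7: now compute (6/7).
Pull out 2: since 7 ≡ 7 (mod 8), (2/7) = +1.
Reciprocity: 3 ≡ 3 and 7 ≡ 3 (mod 4), so (3/7) = −(7/3).
Reduce top mod 3: now compute (1/3).
Reached (1/3) = 1. Collecting the sign flips along the way, the symbol is -1.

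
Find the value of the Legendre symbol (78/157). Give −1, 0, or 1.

Euler's criterion: (78/157) ≡ 78^78 (mod 157).
78^2 ≡ 118 (mod 157)
78^4 ≡ 108 (mod 157)
78^8 ≡ 46 (mod 157)
78^16 ≡ 75 (mod 157)
78^32 ≡ 130 (mod 157)
78^64 ≡ 101 (mod 157)
78^78 = 78^(64+8+4+2) ≡ 156 (mod 157).
Result is 156 ≡ −1, so (78/157) = −1.

-1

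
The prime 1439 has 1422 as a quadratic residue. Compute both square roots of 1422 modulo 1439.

335, 1104

Since 1439 ≡ 3 (mod 4), a square root of 1422 is 1422^((1439+1)/4) = 1422^360 mod 1439.
Repeated squaring: 1422^2≡289, 1422^4≡59, 1422^8≡603, 1422^16≡981, 1422^32≡1109, 1422^64≡975, 1422^128≡885, 1422^256≡409 (mod 1439).
1422^360 = 1422^(256+64+32+8) ≡ 335 (mod 1439).
Check: 335² = 112225 ≡ 1422 (mod 1439). The two roots are 335 and 1104.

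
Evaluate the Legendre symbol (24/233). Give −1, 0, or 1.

-1

Pull out 2^3: since 233 ≡ 1 (mod 8), (2/233) = +1, so (2/233)^3 = +1.
Reciprocity: 3 ≡ 3 and 233 ≡ 1 (mod 4), so (3/233) = +(233/3).
Reduce top mod 3: now compute (2/3).
Pull out 2: since 3 ≡ 3 (mod 8), (2/3) = -1.
Reached (1/3) = 1. Collecting the sign flips along the way, the symbol is -1.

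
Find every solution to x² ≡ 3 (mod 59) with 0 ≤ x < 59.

Since 59 ≡ 3 (mod 4), a square root of 3 is 3^((59+1)/4) = 3^15 mod 59.
Repeated squaring: 3^2≡9, 3^4≡22, 3^8≡12 (mod 59).
3^15 = 3^(8+4+2+1) ≡ 48 (mod 59).
Check: 48² = 2304 ≡ 3 (mod 59). The two roots are 11 and 48.

11, 48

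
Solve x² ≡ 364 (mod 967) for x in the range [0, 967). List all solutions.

Since 967 ≡ 3 (mod 4), a square root of 364 is 364^((967+1)/4) = 364^242 mod 967.
Repeated squaring: 364^2≡17, 364^4≡289, 364^8≡359, 364^16≡270, 364^32≡375, 364^64≡410, 364^128≡809 (mod 967).
364^242 = 364^(128+64+32+16+2) ≡ 877 (mod 967).
Check: 877² = 769129 ≡ 364 (mod 967). The two roots are 90 and 877.

90, 877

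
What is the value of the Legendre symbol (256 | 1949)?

Pull out 2^8: since 1949 ≡ 5 (mod 8), (2/1949) = -1, so (2/1949)^8 = +1.
Reached (1/1949) = 1. Collecting the sign flips along the way, the symbol is +1.

1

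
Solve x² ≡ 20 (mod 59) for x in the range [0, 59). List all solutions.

Since 59 ≡ 3 (mod 4), a square root of 20 is 20^((59+1)/4) = 20^15 mod 59.
Repeated squaring: 20^2≡46, 20^4≡51, 20^8≡5 (mod 59).
20^15 = 20^(8+4+2+1) ≡ 16 (mod 59).
Check: 16² = 256 ≡ 20 (mod 59). The two roots are 16 and 43.

16, 43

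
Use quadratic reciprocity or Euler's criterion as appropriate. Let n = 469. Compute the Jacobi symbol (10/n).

-1

Pull out 2: since 469 ≡ 5 (mod 8), (2/469) = -1.
Reciprocity: 5 ≡ 1 and 469 ≡ 1 (mod 4), so (5/469) = +(469/5).
Reduce top mod 5: now compute (4/5).
Pull out 2^2: since 5 ≡ 5 (mod 8), (2/5) = -1, so (2/5)^2 = +1.
Reached (1/5) = 1. Collecting the sign flips along the way, the symbol is -1.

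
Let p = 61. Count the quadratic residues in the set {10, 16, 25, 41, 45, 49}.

5

(10/61) = -1 → non-residue.
(16/61) = +1 → QR.
(25/61) = +1 → QR.
(41/61) = +1 → QR.
(45/61) = +1 → QR.
(49/61) = +1 → QR.
Total quadratic residues among the 6: 5.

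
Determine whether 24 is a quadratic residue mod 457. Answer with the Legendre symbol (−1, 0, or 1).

Euler's criterion: (24/457) ≡ 24^228 (mod 457).
24^2 ≡ 119 (mod 457)
24^4 ≡ 451 (mod 457)
24^8 ≡ 36 (mod 457)
24^16 ≡ 382 (mod 457)
24^32 ≡ 141 (mod 457)
24^64 ≡ 230 (mod 457)
24^128 ≡ 345 (mod 457)
24^228 = 24^(128+64+32+4) ≡ 1 (mod 457).
Result is 1, so (24/457) = 1.

1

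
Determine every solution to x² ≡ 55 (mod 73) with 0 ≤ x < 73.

73 ≡ 1 (mod 4), so we find a root by search.
Trying successive values, 36² = 1296 ≡ 55 (mod 73). The other root is 73 − 36 = 37.

36, 37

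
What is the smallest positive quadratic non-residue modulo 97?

(2/97) = +1, so 2 is a residue.
(3/97) = +1, so 3 is a residue.
(4/97) = +1, so 4 is a residue.
(5/97) = −1, so 5 is the smallest positive non-residue mod 97.

5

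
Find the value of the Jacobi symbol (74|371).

-1

Pull out 2: since 371 ≡ 3 (mod 8), (2/371) = -1.
Reciprocity: 37 ≡ 1 and 371 ≡ 3 (mod 4), so (37/371) = +(371/37).
Reduce top mod 37: now compute (1/37).
Reached (1/37) = 1. Collecting the sign flips along the way, the symbol is -1.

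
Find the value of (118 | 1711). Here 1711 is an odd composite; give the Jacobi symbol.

Pull out 2: since 1711 ≡ 7 (mod 8), (2/1711) = +1.
Reciprocity: 59 ≡ 3 and 1711 ≡ 3 (mod 4), so (59/1711) = −(1711/59).
Reduce top mod 59: now compute (0/59).
Top reduces to 0: gcd > 1, so the symbol is 0.

0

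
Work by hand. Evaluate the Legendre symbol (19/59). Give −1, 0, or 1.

1

Reciprocity: 19 ≡ 3 and 59 ≡ 3 (mod 4), so (19/59) = −(59/19).
Reduce top mod 19: now compute (2/19).
Pull out 2: since 19 ≡ 3 (mod 8), (2/19) = -1.
Reached (1/19) = 1. Collecting the sign flips along the way, the symbol is +1.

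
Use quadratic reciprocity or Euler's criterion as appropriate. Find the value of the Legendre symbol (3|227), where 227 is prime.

Reciprocity: 3 ≡ 3 and 227 ≡ 3 (mod 4), so (3/227) = −(227/3).
Reduce top mod 3: now compute (2/3).
Pull out 2: since 3 ≡ 3 (mod 8), (2/3) = -1.
Reached (1/3) = 1. Collecting the sign flips along the way, the symbol is +1.

1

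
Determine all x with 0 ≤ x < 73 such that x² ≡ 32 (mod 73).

73 ≡ 1 (mod 4), so we find a root by search.
Trying successive values, 18² = 324 ≡ 32 (mod 73). The other root is 73 − 18 = 55.

18, 55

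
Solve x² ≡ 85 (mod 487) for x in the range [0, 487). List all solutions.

77, 410

Since 487 ≡ 3 (mod 4), a square root of 85 is 85^((487+1)/4) = 85^122 mod 487.
Repeated squaring: 85^2≡407, 85^4≡69, 85^8≡378, 85^16≡193, 85^32≡237, 85^64≡164 (mod 487).
85^122 = 85^(64+32+16+8+2) ≡ 77 (mod 487).
Check: 77² = 5929 ≡ 85 (mod 487). The two roots are 77 and 410.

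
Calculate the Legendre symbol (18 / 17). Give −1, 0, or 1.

1

First reduce: 18 ≡ 1 (mod 17).
Reached (1/17) = 1. Collecting the sign flips along the way, the symbol is +1.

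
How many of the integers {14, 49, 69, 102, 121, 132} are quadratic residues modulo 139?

3

(14/139) = -1 → non-residue.
(49/139) = +1 → QR.
(69/139) = +1 → QR.
(102/139) = -1 → non-residue.
(121/139) = +1 → QR.
(132/139) = -1 → non-residue.
Total quadratic residues among the 6: 3.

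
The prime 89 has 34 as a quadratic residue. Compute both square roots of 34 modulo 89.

89 ≡ 1 (mod 4), so we find a root by search.
Trying successive values, 37² = 1369 ≡ 34 (mod 89). The other root is 89 − 37 = 52.

37, 52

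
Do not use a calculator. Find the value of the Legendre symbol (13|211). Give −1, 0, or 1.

1

Reciprocity: 13 ≡ 1 and 211 ≡ 3 (mod 4), so (13/211) = +(211/13).
Reduce top mod 13: now compute (3/13).
Reciprocity: 3 ≡ 3 and 13 ≡ 1 (mod 4), so (3/13) = +(13/3).
Reduce top mod 3: now compute (1/3).
Reached (1/3) = 1. Collecting the sign flips along the way, the symbol is +1.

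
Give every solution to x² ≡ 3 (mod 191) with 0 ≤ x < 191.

Since 191 ≡ 3 (mod 4), a square root of 3 is 3^((191+1)/4) = 3^48 mod 191.
Repeated squaring: 3^2≡9, 3^4≡81, 3^8≡67, 3^16≡96, 3^32≡48 (mod 191).
3^48 = 3^(32+16) ≡ 24 (mod 191).
Check: 24² = 576 ≡ 3 (mod 191). The two roots are 24 and 167.

24, 167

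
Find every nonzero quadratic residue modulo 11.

1, 3, 4, 5, 9

Square k = 1,…,5 (k and 11−k give the same square):
1²=1, 2²=4, 3²=9, 4²≡5, 5²≡3 (mod 11).
So the quadratic residues mod 11 are {1, 3, 4, 5, 9}.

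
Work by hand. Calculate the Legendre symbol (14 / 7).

0

First reduce: 14 ≡ 0 (mod 7).
Top reduces to 0: gcd > 1, so the symbol is 0.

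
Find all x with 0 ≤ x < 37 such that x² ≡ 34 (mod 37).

37 ≡ 1 (mod 4), so we find a root by search.
Trying successive values, 16² = 256 ≡ 34 (mod 37). The other root is 37 − 16 = 21.

16, 21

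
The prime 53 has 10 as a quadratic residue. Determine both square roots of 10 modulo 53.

13, 40

53 ≡ 1 (mod 4), so we find a root by search.
Trying successive values, 13² = 169 ≡ 10 (mod 53). The other root is 53 − 13 = 40.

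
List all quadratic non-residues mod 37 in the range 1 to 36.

2, 5, 6, 8, 13, 14, 15, 17, 18, 19, 20, 22, 23, 24, 29, 31, 32, 35

Square k = 1,…,18 (k and 37−k give the same square):
1²=1, 2²=4, 3²=9, 4²=16, 5²=25, 6²=36, 7²≡12, 8²≡27, 9²≡7, 10²≡26, 11²≡10, 12²≡33, 13²≡21, 14²≡11, 15²≡3, 16²≡34, 17²≡30, 18²≡28 (mod 37).
The residues are {1, 3, 4, 7, 9, 10, 11, 12, 16, 21, 25, 26, 27, 28, 30, 33, 34, 36}; the non-residues are the remaining 18 nonzero classes.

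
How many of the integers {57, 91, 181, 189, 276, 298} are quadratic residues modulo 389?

4

(57/389) = -1 → non-residue.
(91/389) = +1 → QR.
(181/389) = +1 → QR.
(189/389) = -1 → non-residue.
(276/389) = +1 → QR.
(298/389) = +1 → QR.
Total quadratic residues among the 6: 4.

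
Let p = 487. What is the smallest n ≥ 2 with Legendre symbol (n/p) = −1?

3

(2/487) = +1, so 2 is a residue.
(3/487) = −1, so 3 is the smallest positive non-residue mod 487.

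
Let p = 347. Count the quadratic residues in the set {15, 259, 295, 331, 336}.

1

(15/347) = -1 → non-residue.
(259/347) = +1 → QR.
(295/347) = -1 → non-residue.
(331/347) = -1 → non-residue.
(336/347) = -1 → non-residue.
Total quadratic residues among the 5: 1.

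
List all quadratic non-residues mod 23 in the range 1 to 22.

Square k = 1,…,11 (k and 23−k give the same square):
1²=1, 2²=4, 3²=9, 4²=16, 5²≡2, 6²≡13, 7²≡3, 8²≡18, 9²≡12, 10²≡8, 11²≡6 (mod 23).
The residues are {1, 2, 3, 4, 6, 8, 9, 12, 13, 16, 18}; the non-residues are the remaining 11 nonzero classes.

5 7 10 11 14 15 17 19 20 21 22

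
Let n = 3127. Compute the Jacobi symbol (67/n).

1

Reciprocity: 67 ≡ 3 and 3127 ≡ 3 (mod 4), so (67/3127) = −(3127/67).
Reduce top mod 67: now compute (45/67).
Reciprocity: 45 ≡ 1 and 67 ≡ 3 (mod 4), so (45/67) = +(67/45).
Reduce top mod 45: now compute (22/45).
Pull out 2: since 45 ≡ 5 (mod 8), (2/45) = -1.
Reciprocity: 11 ≡ 3 and 45 ≡ 1 (mod 4), so (11/45) = +(45/11).
Reduce top mod 11: now compute (1/11).
Reached (1/11) = 1. Collecting the sign flips along the way, the symbol is +1.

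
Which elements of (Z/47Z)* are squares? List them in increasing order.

Square k = 1,…,23 (k and 47−k give the same square):
1²=1, 2²=4, 3²=9, 4²=16, 5²=25, 6²=36, 7²≡2, 8²≡17, 9²≡34, 10²≡6, 11²≡27, 12²≡3, 13²≡28, 14²≡8, 15²≡37, 16²≡21, 17²≡7, 18²≡42, 19²≡32, 20²≡24, 21²≡18, 22²≡14, 23²≡12 (mod 47).
So the quadratic residues mod 47 are {1, 2, 3, 4, 6, 7, 8, 9, 12, 14, 16, 17, 18, 21, 24, 25, 27, 28, 32, 34, 36, 37, 42}.

1, 2, 3, 4, 6, 7, 8, 9, 12, 14, 16, 17, 18, 21, 24, 25, 27, 28, 32, 34, 36, 37, 42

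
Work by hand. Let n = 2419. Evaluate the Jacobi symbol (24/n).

1

Pull out 2^3: since 2419 ≡ 3 (mod 8), (2/2419) = -1, so (2/2419)^3 = -1.
Reciprocity: 3 ≡ 3 and 2419 ≡ 3 (mod 4), so (3/2419) = −(2419/3).
Reduce top mod 3: now compute (1/3).
Reached (1/3) = 1. Collecting the sign flips along the way, the symbol is +1.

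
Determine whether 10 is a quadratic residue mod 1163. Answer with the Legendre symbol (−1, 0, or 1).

Euler's criterion: (10/1163) ≡ 10^581 (mod 1163).
10^2 ≡ 100 (mod 1163)
10^4 ≡ 696 (mod 1163)
10^8 ≡ 608 (mod 1163)
10^16 ≡ 993 (mod 1163)
10^32 ≡ 988 (mod 1163)
10^64 ≡ 387 (mod 1163)
10^128 ≡ 905 (mod 1163)
10^256 ≡ 273 (mod 1163)
10^512 ≡ 97 (mod 1163)
10^581 = 10^(512+64+4+1) ≡ 1 (mod 1163).
Result is 1, so (10/1163) = 1.

1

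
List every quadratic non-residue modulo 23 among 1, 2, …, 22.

Square k = 1,…,11 (k and 23−k give the same square):
1²=1, 2²=4, 3²=9, 4²=16, 5²≡2, 6²≡13, 7²≡3, 8²≡18, 9²≡12, 10²≡8, 11²≡6 (mod 23).
The residues are {1, 2, 3, 4, 6, 8, 9, 12, 13, 16, 18}; the non-residues are the remaining 11 nonzero classes.

5, 7, 10, 11, 14, 15, 17, 19, 20, 21, 22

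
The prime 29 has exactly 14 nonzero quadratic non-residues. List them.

Square k = 1,…,14 (k and 29−k give the same square):
1²=1, 2²=4, 3²=9, 4²=16, 5²=25, 6²≡7, 7²≡20, 8²≡6, 9²≡23, 10²≡13, 11²≡5, 12²≡28, 13²≡24, 14²≡22 (mod 29).
The residues are {1, 4, 5, 6, 7, 9, 13, 16, 20, 22, 23, 24, 25, 28}; the non-residues are the remaining 14 nonzero classes.

2, 3, 8, 10, 11, 12, 14, 15, 17, 18, 19, 21, 26, 27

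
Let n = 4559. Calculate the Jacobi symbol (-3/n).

-1

First reduce: -3 ≡ 4556 (mod 4559).
Pull out 2^2: since 4559 ≡ 7 (mod 8), (2/4559) = +1, so (2/4559)^2 = +1.
Reciprocity: 1139 ≡ 3 and 4559 ≡ 3 (mod 4), so (1139/4559) = −(4559/1139).
Reduce top mod 1139: now compute (3/1139).
Reciprocity: 3 ≡ 3 and 1139 ≡ 3 (mod 4), so (3/1139) = −(1139/3).
Reduce top mod 3: now compute (2/3).
Pull out 2: since 3 ≡ 3 (mod 8), (2/3) = -1.
Reached (1/3) = 1. Collecting the sign flips along the way, the symbol is -1.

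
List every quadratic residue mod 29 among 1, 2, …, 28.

1, 4, 5, 6, 7, 9, 13, 16, 20, 22, 23, 24, 25, 28

Square k = 1,…,14 (k and 29−k give the same square):
1²=1, 2²=4, 3²=9, 4²=16, 5²=25, 6²≡7, 7²≡20, 8²≡6, 9²≡23, 10²≡13, 11²≡5, 12²≡28, 13²≡24, 14²≡22 (mod 29).
So the quadratic residues mod 29 are {1, 4, 5, 6, 7, 9, 13, 16, 20, 22, 23, 24, 25, 28}.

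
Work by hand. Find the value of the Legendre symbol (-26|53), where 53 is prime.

First reduce: -26 ≡ 27 (mod 53).
Reciprocity: 27 ≡ 3 and 53 ≡ 1 (mod 4), so (27/53) = +(53/27).
Reduce top mod 27: now compute (26/27).
Pull out 2: since 27 ≡ 3 (mod 8), (2/27) = -1.
Reciprocity: 13 ≡ 1 and 27 ≡ 3 (mod 4), so (13/27) = +(27/13).
Reduce top mod 13: now compute (1/13).
Reached (1/13) = 1. Collecting the sign flips along the way, the symbol is -1.

-1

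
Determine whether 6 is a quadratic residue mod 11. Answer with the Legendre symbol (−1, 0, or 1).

-1

Pull out 2: since 11 ≡ 3 (mod 8), (2/11) = -1.
Reciprocity: 3 ≡ 3 and 11 ≡ 3 (mod 4), so (3/11) = −(11/3).
Reduce top mod 3: now compute (2/3).
Pull out 2: since 3 ≡ 3 (mod 8), (2/3) = -1.
Reached (1/3) = 1. Collecting the sign flips along the way, the symbol is -1.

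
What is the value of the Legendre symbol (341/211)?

First reduce: 341 ≡ 130 (mod 211).
Pull out 2: since 211 ≡ 3 (mod 8), (2/211) = -1.
Reciprocity: 65 ≡ 1 and 211 ≡ 3 (mod 4), so (65/211) = +(211/65).
Reduce top mod 65: now compute (16/65).
Pull out 2^4: since 65 ≡ 1 (mod 8), (2/65) = +1, so (2/65)^4 = +1.
Reached (1/65) = 1. Collecting the sign flips along the way, the symbol is -1.

-1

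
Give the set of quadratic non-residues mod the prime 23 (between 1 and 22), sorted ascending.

5, 7, 10, 11, 14, 15, 17, 19, 20, 21, 22

Square k = 1,…,11 (k and 23−k give the same square):
1²=1, 2²=4, 3²=9, 4²=16, 5²≡2, 6²≡13, 7²≡3, 8²≡18, 9²≡12, 10²≡8, 11²≡6 (mod 23).
The residues are {1, 2, 3, 4, 6, 8, 9, 12, 13, 16, 18}; the non-residues are the remaining 11 nonzero classes.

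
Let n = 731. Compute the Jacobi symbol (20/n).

Pull out 2^2: since 731 ≡ 3 (mod 8), (2/731) = -1, so (2/731)^2 = +1.
Reciprocity: 5 ≡ 1 and 731 ≡ 3 (mod 4), so (5/731) = +(731/5).
Reduce top mod 5: now compute (1/5).
Reached (1/5) = 1. Collecting the sign flips along the way, the symbol is +1.

1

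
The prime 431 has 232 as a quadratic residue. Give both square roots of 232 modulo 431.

Since 431 ≡ 3 (mod 4), a square root of 232 is 232^((431+1)/4) = 232^108 mod 431.
Repeated squaring: 232^2≡380, 232^4≡15, 232^8≡225, 232^16≡198, 232^32≡414, 232^64≡289 (mod 431).
232^108 = 232^(64+32+8+4) ≡ 57 (mod 431).
Check: 57² = 3249 ≡ 232 (mod 431). The two roots are 57 and 374.

57, 374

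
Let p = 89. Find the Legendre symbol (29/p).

-1

Euler's criterion: (29/89) ≡ 29^44 (mod 89).
29^2 ≡ 40 (mod 89)
29^4 ≡ 87 (mod 89)
29^8 ≡ 4 (mod 89)
29^16 ≡ 16 (mod 89)
29^32 ≡ 78 (mod 89)
29^44 = 29^(32+8+4) ≡ 88 (mod 89).
Result is 88 ≡ −1, so (29/89) = −1.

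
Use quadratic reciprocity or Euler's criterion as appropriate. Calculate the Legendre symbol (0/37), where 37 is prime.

Top reduces to 0: gcd > 1, so the symbol is 0.

0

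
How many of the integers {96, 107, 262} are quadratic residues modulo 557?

(96/557) = +1 → QR.
(107/557) = -1 → non-residue.
(262/557) = -1 → non-residue.
Total quadratic residues among the 3: 1.

1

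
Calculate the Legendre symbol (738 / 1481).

1

Pull out 2: since 1481 ≡ 1 (mod 8), (2/1481) = +1.
Reciprocity: 369 ≡ 1 and 1481 ≡ 1 (mod 4), so (369/1481) = +(1481/369).
Reduce top mod 369: now compute (5/369).
Reciprocity: 5 ≡ 1 and 369 ≡ 1 (mod 4), so (5/369) = +(369/5).
Reduce top mod 5: now compute (4/5).
Pull out 2^2: since 5 ≡ 5 (mod 8), (2/5) = -1, so (2/5)^2 = +1.
Reached (1/5) = 1. Collecting the sign flips along the way, the symbol is +1.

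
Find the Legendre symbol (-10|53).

1

First reduce: -10 ≡ 43 (mod 53).
Reciprocity: 43 ≡ 3 and 53 ≡ 1 (mod 4), so (43/53) = +(53/43).
Reduce top mod 43: now compute (10/43).
Pull out 2: since 43 ≡ 3 (mod 8), (2/43) = -1.
Reciprocity: 5 ≡ 1 and 43 ≡ 3 (mod 4), so (5/43) = +(43/5).
Reduce top mod 5: now compute (3/5).
Reciprocity: 3 ≡ 3 and 5 ≡ 1 (mod 4), so (3/5) = +(5/3).
Reduce top mod 3: now compute (2/3).
Pull out 2: since 3 ≡ 3 (mod 8), (2/3) = -1.
Reached (1/3) = 1. Collecting the sign flips along the way, the symbol is +1.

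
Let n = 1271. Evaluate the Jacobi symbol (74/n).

Pull out 2: since 1271 ≡ 7 (mod 8), (2/1271) = +1.
Reciprocity: 37 ≡ 1 and 1271 ≡ 3 (mod 4), so (37/1271) = +(1271/37).
Reduce top mod 37: now compute (13/37).
Reciprocity: 13 ≡ 1 and 37 ≡ 1 (mod 4), so (13/37) = +(37/13).
Reduce top mod 13: now compute (11/13).
Reciprocity: 11 ≡ 3 and 13 ≡ 1 (mod 4), so (11/13) = +(13/11).
Reduce top mod 11: now compute (2/11).
Pull out 2: since 11 ≡ 3 (mod 8), (2/11) = -1.
Reached (1/11) = 1. Collecting the sign flips along the way, the symbol is -1.

-1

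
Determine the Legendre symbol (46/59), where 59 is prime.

1

Euler's criterion: (46/59) ≡ 46^29 (mod 59).
46^2 ≡ 51 (mod 59)
46^4 ≡ 5 (mod 59)
46^8 ≡ 25 (mod 59)
46^16 ≡ 35 (mod 59)
46^29 = 46^(16+8+4+1) ≡ 1 (mod 59).
Result is 1, so (46/59) = 1.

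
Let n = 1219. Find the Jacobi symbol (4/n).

Pull out 2^2: since 1219 ≡ 3 (mod 8), (2/1219) = -1, so (2/1219)^2 = +1.
Reached (1/1219) = 1. Collecting the sign flips along the way, the symbol is +1.

1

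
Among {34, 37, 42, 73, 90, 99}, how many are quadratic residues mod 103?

(34/103) = +1 → QR.
(37/103) = -1 → non-residue.
(42/103) = -1 → non-residue.
(73/103) = -1 → non-residue.
(90/103) = -1 → non-residue.
(99/103) = -1 → non-residue.
Total quadratic residues among the 6: 1.

1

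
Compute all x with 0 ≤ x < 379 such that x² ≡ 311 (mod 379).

Since 379 ≡ 3 (mod 4), a square root of 311 is 311^((379+1)/4) = 311^95 mod 379.
Repeated squaring: 311^2≡76, 311^4≡91, 311^8≡322, 311^16≡217, 311^32≡93, 311^64≡311 (mod 379).
311^95 = 311^(64+16+8+4+2+1) ≡ 93 (mod 379).
Check: 93² = 8649 ≡ 311 (mod 379). The two roots are 93 and 286.

93, 286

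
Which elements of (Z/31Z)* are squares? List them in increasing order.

Square k = 1,…,15 (k and 31−k give the same square):
1²=1, 2²=4, 3²=9, 4²=16, 5²=25, 6²≡5, 7²≡18, 8²≡2, 9²≡19, 10²≡7, 11²≡28, 12²≡20, 13²≡14, 14²≡10, 15²≡8 (mod 31).
So the quadratic residues mod 31 are {1, 2, 4, 5, 7, 8, 9, 10, 14, 16, 18, 19, 20, 25, 28}.

1, 2, 4, 5, 7, 8, 9, 10, 14, 16, 18, 19, 20, 25, 28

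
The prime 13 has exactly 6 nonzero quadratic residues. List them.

Square k = 1,…,6 (k and 13−k give the same square):
1²=1, 2²=4, 3²=9, 4²≡3, 5²≡12, 6²≡10 (mod 13).
So the quadratic residues mod 13 are {1, 3, 4, 9, 10, 12}.

1 3 4 9 10 12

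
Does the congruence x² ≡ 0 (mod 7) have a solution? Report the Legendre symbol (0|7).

0

Top reduces to 0: gcd > 1, so the symbol is 0.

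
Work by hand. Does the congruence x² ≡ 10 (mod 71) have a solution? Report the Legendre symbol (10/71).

1

Pull out 2: since 71 ≡ 7 (mod 8), (2/71) = +1.
Reciprocity: 5 ≡ 1 and 71 ≡ 3 (mod 4), so (5/71) = +(71/5).
Reduce top mod 5: now compute (1/5).
Reached (1/5) = 1. Collecting the sign flips along the way, the symbol is +1.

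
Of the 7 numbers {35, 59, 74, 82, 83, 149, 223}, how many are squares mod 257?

(35/257) = +1 → QR.
(59/257) = +1 → QR.
(74/257) = -1 → non-residue.
(82/257) = -1 → non-residue.
(83/257) = -1 → non-residue.
(149/257) = -1 → non-residue.
(223/257) = +1 → QR.
Total quadratic residues among the 7: 3.

3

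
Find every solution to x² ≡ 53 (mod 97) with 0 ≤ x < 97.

21, 76

97 ≡ 1 (mod 4), so we find a root by search.
Trying successive values, 21² = 441 ≡ 53 (mod 97). The other root is 97 − 21 = 76.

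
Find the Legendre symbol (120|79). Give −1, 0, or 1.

First reduce: 120 ≡ 41 (mod 79).
Reciprocity: 41 ≡ 1 and 79 ≡ 3 (mod 4), so (41/79) = +(79/41).
Reduce top mod 41: now compute (38/41).
Pull out 2: since 41 ≡ 1 (mod 8), (2/41) = +1.
Reciprocity: 19 ≡ 3 and 41 ≡ 1 (mod 4), so (19/41) = +(41/19).
Reduce top mod 19: now compute (3/19).
Reciprocity: 3 ≡ 3 and 19 ≡ 3 (mod 4), so (3/19) = −(19/3).
Reduce top mod 3: now compute (1/3).
Reached (1/3) = 1. Collecting the sign flips along the way, the symbol is -1.

-1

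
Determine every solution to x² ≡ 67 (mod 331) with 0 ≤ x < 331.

27, 304

Since 331 ≡ 3 (mod 4), a square root of 67 is 67^((331+1)/4) = 67^83 mod 331.
Repeated squaring: 67^2≡186, 67^4≡172, 67^8≡125, 67^16≡68, 67^32≡321, 67^64≡100 (mod 331).
67^83 = 67^(64+16+2+1) ≡ 304 (mod 331).
Check: 304² = 92416 ≡ 67 (mod 331). The two roots are 27 and 304.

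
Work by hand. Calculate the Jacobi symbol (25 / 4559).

1

Reciprocity: 25 ≡ 1 and 4559 ≡ 3 (mod 4), so (25/4559) = +(4559/25).
Reduce top mod 25: now compute (9/25).
Reciprocity: 9 ≡ 1 and 25 ≡ 1 (mod 4), so (9/25) = +(25/9).
Reduce top mod 9: now compute (7/9).
Reciprocity: 7 ≡ 3 and 9 ≡ 1 (mod 4), so (7/9) = +(9/7).
Reduce top mod 7: now compute (2/7).
Pull out 2: since 7 ≡ 7 (mod 8), (2/7) = +1.
Reached (1/7) = 1. Collecting the sign flips along the way, the symbol is +1.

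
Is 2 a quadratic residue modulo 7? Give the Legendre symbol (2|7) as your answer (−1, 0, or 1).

1

Euler's criterion: (2/7) ≡ 2^3 (mod 7).
2^2 ≡ 4 (mod 7)
2^3 = 2^(2+1) ≡ 1 (mod 7).
Result is 1, so (2/7) = 1.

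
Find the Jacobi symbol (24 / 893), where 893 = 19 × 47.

Pull out 2^3: since 893 ≡ 5 (mod 8), (2/893) = -1, so (2/893)^3 = -1.
Reciprocity: 3 ≡ 3 and 893 ≡ 1 (mod 4), so (3/893) = +(893/3).
Reduce top mod 3: now compute (2/3).
Pull out 2: since 3 ≡ 3 (mod 8), (2/3) = -1.
Reached (1/3) = 1. Collecting the sign flips along the way, the symbol is +1.

1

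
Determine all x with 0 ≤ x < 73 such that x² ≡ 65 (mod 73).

24, 49

73 ≡ 1 (mod 4), so we find a root by search.
Trying successive values, 24² = 576 ≡ 65 (mod 73). The other root is 73 − 24 = 49.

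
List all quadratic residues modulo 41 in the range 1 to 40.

1, 2, 4, 5, 8, 9, 10, 16, 18, 20, 21, 23, 25, 31, 32, 33, 36, 37, 39, 40

Square k = 1,…,20 (k and 41−k give the same square):
1²=1, 2²=4, 3²=9, 4²=16, 5²=25, 6²=36, 7²≡8, 8²≡23, 9²≡40, 10²≡18, 11²≡39, 12²≡21, 13²≡5, 14²≡32, 15²≡20, 16²≡10, 17²≡2, 18²≡37, 19²≡33, 20²≡31 (mod 41).
So the quadratic residues mod 41 are {1, 2, 4, 5, 8, 9, 10, 16, 18, 20, 21, 23, 25, 31, 32, 33, 36, 37, 39, 40}.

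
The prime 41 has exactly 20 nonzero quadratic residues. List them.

1 2 4 5 8 9 10 16 18 20 21 23 25 31 32 33 36 37 39 40

Square k = 1,…,20 (k and 41−k give the same square):
1²=1, 2²=4, 3²=9, 4²=16, 5²=25, 6²=36, 7²≡8, 8²≡23, 9²≡40, 10²≡18, 11²≡39, 12²≡21, 13²≡5, 14²≡32, 15²≡20, 16²≡10, 17²≡2, 18²≡37, 19²≡33, 20²≡31 (mod 41).
So the quadratic residues mod 41 are {1, 2, 4, 5, 8, 9, 10, 16, 18, 20, 21, 23, 25, 31, 32, 33, 36, 37, 39, 40}.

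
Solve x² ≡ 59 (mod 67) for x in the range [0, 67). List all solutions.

Since 67 ≡ 3 (mod 4), a square root of 59 is 59^((67+1)/4) = 59^17 mod 67.
Repeated squaring: 59^2≡64, 59^4≡9, 59^8≡14, 59^16≡62 (mod 67).
59^17 = 59^(16+1) ≡ 40 (mod 67).
Check: 40² = 1600 ≡ 59 (mod 67). The two roots are 27 and 40.

27, 40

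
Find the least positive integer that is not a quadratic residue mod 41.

(2/41) = +1, so 2 is a residue.
(3/41) = −1, so 3 is the smallest positive non-residue mod 41.

3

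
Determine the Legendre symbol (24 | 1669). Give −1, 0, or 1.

Pull out 2^3: since 1669 ≡ 5 (mod 8), (2/1669) = -1, so (2/1669)^3 = -1.
Reciprocity: 3 ≡ 3 and 1669 ≡ 1 (mod 4), so (3/1669) = +(1669/3).
Reduce top mod 3: now compute (1/3).
Reached (1/3) = 1. Collecting the sign flips along the way, the symbol is -1.

-1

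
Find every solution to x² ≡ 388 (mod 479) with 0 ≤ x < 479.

48, 431

Since 479 ≡ 3 (mod 4), a square root of 388 is 388^((479+1)/4) = 388^120 mod 479.
Repeated squaring: 388^2≡138, 388^4≡363, 388^8≡44, 388^16≡20, 388^32≡400, 388^64≡14 (mod 479).
388^120 = 388^(64+32+16+8) ≡ 48 (mod 479).
Check: 48² = 2304 ≡ 388 (mod 479). The two roots are 48 and 431.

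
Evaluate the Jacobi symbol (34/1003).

0

Pull out 2: since 1003 ≡ 3 (mod 8), (2/1003) = -1.
Reciprocity: 17 ≡ 1 and 1003 ≡ 3 (mod 4), so (17/1003) = +(1003/17).
Reduce top mod 17: now compute (0/17).
Top reduces to 0: gcd > 1, so the symbol is 0.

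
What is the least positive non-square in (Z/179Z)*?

(2/179) = −1, so 2 is the smallest positive non-residue mod 179.

2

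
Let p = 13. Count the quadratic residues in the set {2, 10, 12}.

2

(2/13) = -1 → non-residue.
(10/13) = +1 → QR.
(12/13) = +1 → QR.
Total quadratic residues among the 3: 2.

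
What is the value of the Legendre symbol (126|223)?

1

Pull out 2: since 223 ≡ 7 (mod 8), (2/223) = +1.
Reciprocity: 63 ≡ 3 and 223 ≡ 3 (mod 4), so (63/223) = −(223/63).
Reduce top mod 63: now compute (34/63).
Pull out 2: since 63 ≡ 7 (mod 8), (2/63) = +1.
Reciprocity: 17 ≡ 1 and 63 ≡ 3 (mod 4), so (17/63) = +(63/17).
Reduce top mod 17: now compute (12/17).
Pull out 2^2: since 17 ≡ 1 (mod 8), (2/17) = +1, so (2/17)^2 = +1.
Reciprocity: 3 ≡ 3 and 17 ≡ 1 (mod 4), so (3/17) = +(17/3).
Reduce top mod 3: now compute (2/3).
Pull out 2: since 3 ≡ 3 (mod 8), (2/3) = -1.
Reached (1/3) = 1. Collecting the sign flips along the way, the symbol is +1.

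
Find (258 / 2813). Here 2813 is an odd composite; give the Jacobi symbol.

Pull out 2: since 2813 ≡ 5 (mod 8), (2/2813) = -1.
Reciprocity: 129 ≡ 1 and 2813 ≡ 1 (mod 4), so (129/2813) = +(2813/129).
Reduce top mod 129: now compute (104/129).
Pull out 2^3: since 129 ≡ 1 (mod 8), (2/129) = +1, so (2/129)^3 = +1.
Reciprocity: 13 ≡ 1 and 129 ≡ 1 (mod 4), so (13/129) = +(129/13).
Reduce top mod 13: now compute (12/13).
Pull out 2^2: since 13 ≡ 5 (mod 8), (2/13) = -1, so (2/13)^2 = +1.
Reciprocity: 3 ≡ 3 and 13 ≡ 1 (mod 4), so (3/13) = +(13/3).
Reduce top mod 3: now compute (1/3).
Reached (1/3) = 1. Collecting the sign flips along the way, the symbol is -1.

-1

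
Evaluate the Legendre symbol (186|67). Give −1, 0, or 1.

-1

First reduce: 186 ≡ 52 (mod 67).
Pull out 2^2: since 67 ≡ 3 (mod 8), (2/67) = -1, so (2/67)^2 = +1.
Reciprocity: 13 ≡ 1 and 67 ≡ 3 (mod 4), so (13/67) = +(67/13).
Reduce top mod 13: now compute (2/13).
Pull out 2: since 13 ≡ 5 (mod 8), (2/13) = -1.
Reached (1/13) = 1. Collecting the sign flips along the way, the symbol is -1.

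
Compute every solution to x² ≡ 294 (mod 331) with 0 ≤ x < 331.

Since 331 ≡ 3 (mod 4), a square root of 294 is 294^((331+1)/4) = 294^83 mod 331.
Repeated squaring: 294^2≡45, 294^4≡39, 294^8≡197, 294^16≡82, 294^32≡104, 294^64≡224 (mod 331).
294^83 = 294^(64+16+2+1) ≡ 25 (mod 331).
Check: 25² = 625 ≡ 294 (mod 331). The two roots are 25 and 306.

25, 306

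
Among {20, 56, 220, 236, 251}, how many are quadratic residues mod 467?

3

(20/467) = -1 → non-residue.
(56/467) = -1 → non-residue.
(220/467) = +1 → QR.
(236/467) = +1 → QR.
(251/467) = +1 → QR.
Total quadratic residues among the 5: 3.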